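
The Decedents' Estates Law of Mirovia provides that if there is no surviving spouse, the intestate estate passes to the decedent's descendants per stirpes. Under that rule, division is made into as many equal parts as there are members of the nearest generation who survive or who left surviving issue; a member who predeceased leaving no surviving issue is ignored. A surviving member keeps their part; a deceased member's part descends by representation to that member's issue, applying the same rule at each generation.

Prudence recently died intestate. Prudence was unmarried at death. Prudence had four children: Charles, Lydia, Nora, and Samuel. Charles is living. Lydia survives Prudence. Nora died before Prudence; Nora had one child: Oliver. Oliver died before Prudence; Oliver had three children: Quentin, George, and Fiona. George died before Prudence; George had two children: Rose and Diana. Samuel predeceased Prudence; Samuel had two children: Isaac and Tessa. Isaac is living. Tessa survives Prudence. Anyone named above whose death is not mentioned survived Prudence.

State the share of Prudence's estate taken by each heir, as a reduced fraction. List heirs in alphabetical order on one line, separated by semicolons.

There is no surviving spouse, so the entire estate passes to Prudence's descendants per stirpes.
The estate is divided into 4 equal shares of 1/4 among Charles, Lydia, Nora, Samuel.
Charles is living and takes 1/4.
Lydia is living and takes 1/4.
Nora predeceased; the 1/4 allotted to Nora's branch passes to Nora's issue by representation.
Oliver's line is the sole branch at this level, so the full 1/4 passes to Oliver's issue by representation.
The 1/4 is divided into 3 equal shares of 1/12 among Quentin, George, Fiona.
Quentin is living and takes 1/12.
George predeceased; the 1/12 allotted to George's branch passes to George's issue by representation.
The 1/12 is divided into 2 equal shares of 1/24 among Rose, Diana.
Rose is living and takes 1/24.
Diana is living and takes 1/24.
Fiona is living and takes 1/12.
Samuel predeceased; the 1/4 allotted to Samuel's branch passes to Samuel's issue by representation.
The 1/4 is divided into 2 equal shares of 1/8 among Isaac, Tessa.
Isaac is living and takes 1/8.
Tessa is living and takes 1/8.

Charles 1/4; Diana 1/24; Fiona 1/12; Isaac 1/8; Lydia 1/4; Quentin 1/12; Rose 1/24; Tessa 1/8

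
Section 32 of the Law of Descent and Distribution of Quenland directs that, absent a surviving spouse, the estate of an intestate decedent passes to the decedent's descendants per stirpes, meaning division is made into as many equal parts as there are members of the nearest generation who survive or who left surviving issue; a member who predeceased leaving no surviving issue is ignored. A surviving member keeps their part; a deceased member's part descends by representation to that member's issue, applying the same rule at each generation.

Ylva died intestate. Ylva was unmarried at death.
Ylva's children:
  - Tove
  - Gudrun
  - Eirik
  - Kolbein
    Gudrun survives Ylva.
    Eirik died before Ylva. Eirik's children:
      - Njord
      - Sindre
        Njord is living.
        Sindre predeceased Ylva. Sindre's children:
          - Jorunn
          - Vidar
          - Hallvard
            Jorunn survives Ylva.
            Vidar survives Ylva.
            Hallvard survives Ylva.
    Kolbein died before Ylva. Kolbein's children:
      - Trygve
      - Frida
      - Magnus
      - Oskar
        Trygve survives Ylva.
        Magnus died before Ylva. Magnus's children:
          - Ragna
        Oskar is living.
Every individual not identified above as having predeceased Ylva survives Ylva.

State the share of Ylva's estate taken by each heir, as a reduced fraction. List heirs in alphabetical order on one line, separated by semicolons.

There is no surviving spouse, so the entire estate passes to Ylva's descendants per stirpes.
The estate is divided into 4 equal shares of 1/4 among Tove, Gudrun, Eirik, Kolbein.
Tove is living and takes 1/4.
Gudrun is living and takes 1/4.
Eirik predeceased; the 1/4 allotted to Eirik's branch passes to Eirik's issue by representation.
The 1/4 is divided into 2 equal shares of 1/8 among Njord, Sindre.
Njord is living and takes 1/8.
Sindre predeceased; the 1/8 allotted to Sindre's branch passes to Sindre's issue by representation.
The 1/8 is divided into 3 equal shares of 1/24 among Jorunn, Vidar, Hallvard.
Jorunn is living and takes 1/24.
Vidar is living and takes 1/24.
Hallvard is living and takes 1/24.
Kolbein predeceased; the 1/4 allotted to Kolbein's branch passes to Kolbein's issue by representation.
The 1/4 is divided into 4 equal shares of 1/16 among Trygve, Frida, Magnus, Oskar.
Trygve is living and takes 1/16.
Frida is living and takes 1/16.
Magnus predeceased; the 1/16 allotted to Magnus's branch passes to Magnus's issue by representation.
Ragna is the sole taker at this level and receives the full 1/16.
Oskar is living and takes 1/16.

Frida 1/16; Gudrun 1/4; Hallvard 1/24; Jorunn 1/24; Njord 1/8; Oskar 1/16; Ragna 1/16; Tove 1/4; Trygve 1/16; Vidar 1/24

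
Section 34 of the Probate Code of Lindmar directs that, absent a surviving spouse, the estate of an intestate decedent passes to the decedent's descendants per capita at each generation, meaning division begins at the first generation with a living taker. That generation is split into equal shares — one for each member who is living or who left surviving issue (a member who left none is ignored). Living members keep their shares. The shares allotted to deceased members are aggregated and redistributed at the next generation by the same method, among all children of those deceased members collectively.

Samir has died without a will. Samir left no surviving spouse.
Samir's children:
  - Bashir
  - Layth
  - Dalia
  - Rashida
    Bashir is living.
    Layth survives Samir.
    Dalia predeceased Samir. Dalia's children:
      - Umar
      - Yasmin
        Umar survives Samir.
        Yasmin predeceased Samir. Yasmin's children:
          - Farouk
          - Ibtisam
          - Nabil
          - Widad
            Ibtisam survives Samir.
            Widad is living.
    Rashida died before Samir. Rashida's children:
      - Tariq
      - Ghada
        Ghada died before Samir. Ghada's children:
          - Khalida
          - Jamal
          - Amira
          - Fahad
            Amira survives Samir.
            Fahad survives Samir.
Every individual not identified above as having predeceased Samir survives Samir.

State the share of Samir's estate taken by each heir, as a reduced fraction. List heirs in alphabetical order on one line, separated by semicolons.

Amira 1/32; Bashir 1/4; Fahad 1/32; Farouk 1/32; Ibtisam 1/32; Jamal 1/32; Khalida 1/32; Layth 1/4; Nabil 1/32; Tariq 1/8; Umar 1/8; Widad 1/32

There is no surviving spouse, so the entire estate passes to Samir's descendants per capita at each generation.
At generation 1 (Bashir, Layth, Dalia, Rashida) there are 4 shares of (1)/4 = 1/4 each.
Living: Bashir and Layth — each takes 1/4.
Deceased: Dalia and Rashida. Their combined 1/2 is pooled and carried to generation 2.
At generation 2 (Umar, Yasmin, Tariq, Ghada) there are 4 shares of (1/2)/4 = 1/8 each.
Living: Umar and Tariq — each takes 1/8.
Deceased: Yasmin and Ghada. Their combined 1/4 is pooled and carried to generation 3.
At generation 3 (Farouk, Ibtisam, Nabil, Widad, Khalida, Jamal, Amira, Fahad) there are 8 shares of (1/4)/8 = 1/32 each.
Living: Farouk, Ibtisam, Nabil, Widad, Khalida, Jamal, Amira, and Fahad — each takes 1/32.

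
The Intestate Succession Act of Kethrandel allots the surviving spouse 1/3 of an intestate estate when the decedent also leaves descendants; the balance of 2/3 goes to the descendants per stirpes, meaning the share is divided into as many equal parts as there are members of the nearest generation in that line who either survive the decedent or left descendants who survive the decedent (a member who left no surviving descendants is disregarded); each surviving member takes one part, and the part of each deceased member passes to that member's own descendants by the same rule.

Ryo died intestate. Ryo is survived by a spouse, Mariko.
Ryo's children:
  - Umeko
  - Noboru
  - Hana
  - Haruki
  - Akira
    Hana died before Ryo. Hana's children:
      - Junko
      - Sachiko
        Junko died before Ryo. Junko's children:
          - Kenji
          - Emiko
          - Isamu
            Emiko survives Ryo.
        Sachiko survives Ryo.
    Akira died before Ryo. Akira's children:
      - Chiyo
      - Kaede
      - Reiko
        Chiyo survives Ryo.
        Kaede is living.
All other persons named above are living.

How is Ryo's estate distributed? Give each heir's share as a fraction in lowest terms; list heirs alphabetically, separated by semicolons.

Mariko, as surviving spouse, takes 1/3.
The remaining 2/3 passes to Ryo's descendants per stirpes.
The 2/3 is divided into 5 equal shares of 2/15 among Umeko, Noboru, Hana, Haruki, Akira.
Umeko is living and takes 2/15.
Noboru is living and takes 2/15.
Hana predeceased; the 2/15 allotted to Hana's branch passes to Hana's issue by representation.
The 2/15 is divided into 2 equal shares of 1/15 among Junko, Sachiko.
Junko predeceased; the 1/15 allotted to Junko's branch passes to Junko's issue by representation.
The 1/15 is divided into 3 equal shares of 1/45 among Kenji, Emiko, Isamu.
Kenji is living and takes 1/45.
Emiko is living and takes 1/45.
Isamu is living and takes 1/45.
Sachiko is living and takes 1/15.
Haruki is living and takes 2/15.
Akira predeceased; the 2/15 allotted to Akira's branch passes to Akira's issue by representation.
The 2/15 is divided into 3 equal shares of 2/45 among Chiyo, Kaede, Reiko.
Chiyo is living and takes 2/45.
Kaede is living and takes 2/45.
Reiko is living and takes 2/45.

Chiyo 2/45; Emiko 1/45; Haruki 2/15; Isamu 1/45; Kaede 2/45; Kenji 1/45; Mariko 1/3; Noboru 2/15; Reiko 2/45; Sachiko 1/15; Umeko 2/15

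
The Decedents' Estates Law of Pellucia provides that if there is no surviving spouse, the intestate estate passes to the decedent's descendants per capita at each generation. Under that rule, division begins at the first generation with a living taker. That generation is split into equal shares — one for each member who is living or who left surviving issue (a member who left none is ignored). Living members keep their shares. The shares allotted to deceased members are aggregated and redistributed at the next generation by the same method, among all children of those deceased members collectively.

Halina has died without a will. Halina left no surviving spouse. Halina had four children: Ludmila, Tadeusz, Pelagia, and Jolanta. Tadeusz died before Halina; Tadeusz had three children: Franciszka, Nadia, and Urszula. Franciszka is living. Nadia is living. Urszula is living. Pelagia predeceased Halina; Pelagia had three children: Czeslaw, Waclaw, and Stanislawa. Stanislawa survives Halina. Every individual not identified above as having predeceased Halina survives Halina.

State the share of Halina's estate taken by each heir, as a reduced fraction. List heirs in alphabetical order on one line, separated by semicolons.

Czeslaw 1/12; Franciszka 1/12; Jolanta 1/4; Ludmila 1/4; Nadia 1/12; Stanislawa 1/12; Urszula 1/12; Waclaw 1/12

There is no surviving spouse, so the entire estate passes to Halina's descendants per capita at each generation.
At generation 1 (Ludmila, Tadeusz, Pelagia, Jolanta) there are 4 shares of (1)/4 = 1/4 each.
Living: Ludmila and Jolanta — each takes 1/4.
Deceased: Tadeusz and Pelagia. Their combined 1/2 is pooled and carried to generation 2.
At generation 2 (Franciszka, Nadia, Urszula, Czeslaw, Waclaw, Stanislawa) there are 6 shares of (1/2)/6 = 1/12 each.
Living: Franciszka, Nadia, Urszula, Czeslaw, Waclaw, and Stanislawa — each takes 1/12.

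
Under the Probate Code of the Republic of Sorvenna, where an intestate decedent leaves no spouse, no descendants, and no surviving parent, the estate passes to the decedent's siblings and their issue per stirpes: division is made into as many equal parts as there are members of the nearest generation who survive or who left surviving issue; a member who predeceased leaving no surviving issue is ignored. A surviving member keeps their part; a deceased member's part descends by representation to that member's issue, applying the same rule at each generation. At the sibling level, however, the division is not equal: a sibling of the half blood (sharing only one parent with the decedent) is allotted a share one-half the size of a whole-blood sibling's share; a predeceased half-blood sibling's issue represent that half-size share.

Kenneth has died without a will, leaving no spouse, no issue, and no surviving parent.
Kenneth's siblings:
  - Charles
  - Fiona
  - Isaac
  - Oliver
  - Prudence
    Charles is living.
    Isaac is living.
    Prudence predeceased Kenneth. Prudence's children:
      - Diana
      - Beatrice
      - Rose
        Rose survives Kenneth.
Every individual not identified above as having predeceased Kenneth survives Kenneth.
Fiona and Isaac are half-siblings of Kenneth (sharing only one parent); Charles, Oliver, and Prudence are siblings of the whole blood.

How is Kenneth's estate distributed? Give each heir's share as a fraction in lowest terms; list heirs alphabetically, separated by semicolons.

No spouse, descendants, or parent survives, so the estate passes to Kenneth's siblings per stirpes.
Half-blood siblings count for one-half the weight of whole-blood siblings at the initial division.
Dividing 1 in proportion to weights (total weight 4): Charles (weight 1) → 1/4; Fiona (weight 1/2) → 1/8; Isaac (weight 1/2) → 1/8; Oliver (weight 1) → 1/4; Prudence (weight 1) → 1/4.
Charles is living and takes 1/4.
Fiona is living and takes 1/8.
Isaac is living and takes 1/8.
Oliver is living and takes 1/4.
Prudence predeceased; the 1/4 allotted to Prudence's branch passes to Prudence's issue by representation.
The 1/4 is divided into 3 equal shares of 1/12 among Diana, Beatrice, Rose.
Diana is living and takes 1/12.
Beatrice is living and takes 1/12.
Rose is living and takes 1/12.

Beatrice 1/12; Charles 1/4; Diana 1/12; Fiona 1/8; Isaac 1/8; Oliver 1/4; Rose 1/12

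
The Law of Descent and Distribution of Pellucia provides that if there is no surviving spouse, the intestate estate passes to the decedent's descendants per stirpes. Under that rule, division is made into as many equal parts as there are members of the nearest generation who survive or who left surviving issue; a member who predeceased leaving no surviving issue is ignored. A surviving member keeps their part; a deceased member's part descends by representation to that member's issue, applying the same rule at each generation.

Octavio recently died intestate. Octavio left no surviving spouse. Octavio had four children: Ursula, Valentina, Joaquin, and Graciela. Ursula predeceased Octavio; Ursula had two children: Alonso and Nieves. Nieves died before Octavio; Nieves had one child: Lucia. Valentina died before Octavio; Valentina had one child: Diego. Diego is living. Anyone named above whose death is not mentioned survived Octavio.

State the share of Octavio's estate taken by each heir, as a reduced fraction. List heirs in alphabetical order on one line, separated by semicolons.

Alonso 1/8; Diego 1/4; Graciela 1/4; Joaquin 1/4; Lucia 1/8

There is no surviving spouse, so the entire estate passes to Octavio's descendants per stirpes.
The estate is divided into 4 equal shares of 1/4 among Ursula, Valentina, Joaquin, Graciela.
Ursula predeceased; the 1/4 allotted to Ursula's branch passes to Ursula's issue by representation.
The 1/4 is divided into 2 equal shares of 1/8 among Alonso, Nieves.
Alonso is living and takes 1/8.
Nieves predeceased; the 1/8 allotted to Nieves's branch passes to Nieves's issue by representation.
Lucia is the sole taker at this level and receives the full 1/8.
Valentina predeceased; the 1/4 allotted to Valentina's branch passes to Valentina's issue by representation.
Diego is the sole taker at this level and receives the full 1/4.
Joaquin is living and takes 1/4.
Graciela is living and takes 1/4.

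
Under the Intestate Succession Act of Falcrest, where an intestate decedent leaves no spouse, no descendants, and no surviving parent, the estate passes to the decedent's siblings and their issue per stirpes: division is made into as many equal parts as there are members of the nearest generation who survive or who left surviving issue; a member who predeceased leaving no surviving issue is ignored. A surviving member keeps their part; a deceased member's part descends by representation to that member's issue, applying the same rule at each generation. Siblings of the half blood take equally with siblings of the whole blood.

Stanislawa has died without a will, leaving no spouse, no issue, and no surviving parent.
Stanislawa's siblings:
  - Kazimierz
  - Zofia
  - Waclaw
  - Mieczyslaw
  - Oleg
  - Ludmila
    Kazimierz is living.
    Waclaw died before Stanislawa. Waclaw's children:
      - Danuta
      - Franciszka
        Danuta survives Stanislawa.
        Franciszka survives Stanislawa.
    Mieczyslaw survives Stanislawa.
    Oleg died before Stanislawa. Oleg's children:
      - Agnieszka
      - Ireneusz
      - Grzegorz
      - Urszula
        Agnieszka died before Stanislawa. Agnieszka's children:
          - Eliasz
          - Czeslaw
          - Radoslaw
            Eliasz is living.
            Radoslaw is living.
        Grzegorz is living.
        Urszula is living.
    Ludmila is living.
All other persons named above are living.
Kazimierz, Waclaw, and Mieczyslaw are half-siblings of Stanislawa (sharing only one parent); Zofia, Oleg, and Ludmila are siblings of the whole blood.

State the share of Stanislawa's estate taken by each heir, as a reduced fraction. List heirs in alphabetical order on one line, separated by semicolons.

Czeslaw 1/72; Danuta 1/12; Eliasz 1/72; Franciszka 1/12; Grzegorz 1/24; Ireneusz 1/24; Kazimierz 1/6; Ludmila 1/6; Mieczyslaw 1/6; Radoslaw 1/72; Urszula 1/24; Zofia 1/6

No spouse, descendants, or parent survives, so the estate passes to Stanislawa's siblings per stirpes.
Half-blood and whole-blood siblings take equally under the stated rule.
The estate is divided into 6 equal shares of 1/6 among Kazimierz, Zofia, Waclaw, Mieczyslaw, Oleg, Ludmila.
Kazimierz is living and takes 1/6.
Zofia is living and takes 1/6.
Waclaw predeceased; the 1/6 allotted to Waclaw's branch passes to Waclaw's issue by representation.
The 1/6 is divided into 2 equal shares of 1/12 among Danuta, Franciszka.
Danuta is living and takes 1/12.
Franciszka is living and takes 1/12.
Mieczyslaw is living and takes 1/6.
Oleg predeceased; the 1/6 allotted to Oleg's branch passes to Oleg's issue by representation.
The 1/6 is divided into 4 equal shares of 1/24 among Agnieszka, Ireneusz, Grzegorz, Urszula.
Agnieszka predeceased; the 1/24 allotted to Agnieszka's branch passes to Agnieszka's issue by representation.
The 1/24 is divided into 3 equal shares of 1/72 among Eliasz, Czeslaw, Radoslaw.
Eliasz is living and takes 1/72.
Czeslaw is living and takes 1/72.
Radoslaw is living and takes 1/72.
Ireneusz is living and takes 1/24.
Grzegorz is living and takes 1/24.
Urszula is living and takes 1/24.
Ludmila is living and takes 1/6.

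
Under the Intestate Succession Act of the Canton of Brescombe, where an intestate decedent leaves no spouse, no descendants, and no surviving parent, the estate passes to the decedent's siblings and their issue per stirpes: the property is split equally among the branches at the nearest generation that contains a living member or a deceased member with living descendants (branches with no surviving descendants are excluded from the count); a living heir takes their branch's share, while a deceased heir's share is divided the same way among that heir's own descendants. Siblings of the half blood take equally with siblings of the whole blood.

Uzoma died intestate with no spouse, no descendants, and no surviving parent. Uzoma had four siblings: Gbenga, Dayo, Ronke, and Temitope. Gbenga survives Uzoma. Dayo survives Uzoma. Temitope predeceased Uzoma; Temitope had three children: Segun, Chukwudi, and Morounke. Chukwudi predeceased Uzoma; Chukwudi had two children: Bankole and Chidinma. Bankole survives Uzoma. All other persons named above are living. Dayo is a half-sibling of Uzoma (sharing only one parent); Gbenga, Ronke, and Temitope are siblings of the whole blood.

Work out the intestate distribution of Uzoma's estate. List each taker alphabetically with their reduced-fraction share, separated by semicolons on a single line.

No spouse, descendants, or parent survives, so the estate passes to Uzoma's siblings per stirpes.
Half-blood and whole-blood siblings take equally under the stated rule.
The estate is divided into 4 equal shares of 1/4 among Gbenga, Dayo, Ronke, Temitope.
Gbenga is living and takes 1/4.
Dayo is living and takes 1/4.
Ronke is living and takes 1/4.
Temitope predeceased; the 1/4 allotted to Temitope's branch passes to Temitope's issue by representation.
The 1/4 is divided into 3 equal shares of 1/12 among Segun, Chukwudi, Morounke.
Segun is living and takes 1/12.
Chukwudi predeceased; the 1/12 allotted to Chukwudi's branch passes to Chukwudi's issue by representation.
The 1/12 is divided into 2 equal shares of 1/24 among Bankole, Chidinma.
Bankole is living and takes 1/24.
Chidinma is living and takes 1/24.
Morounke is living and takes 1/12.

Bankole 1/24; Chidinma 1/24; Dayo 1/4; Gbenga 1/4; Morounke 1/12; Ronke 1/4; Segun 1/12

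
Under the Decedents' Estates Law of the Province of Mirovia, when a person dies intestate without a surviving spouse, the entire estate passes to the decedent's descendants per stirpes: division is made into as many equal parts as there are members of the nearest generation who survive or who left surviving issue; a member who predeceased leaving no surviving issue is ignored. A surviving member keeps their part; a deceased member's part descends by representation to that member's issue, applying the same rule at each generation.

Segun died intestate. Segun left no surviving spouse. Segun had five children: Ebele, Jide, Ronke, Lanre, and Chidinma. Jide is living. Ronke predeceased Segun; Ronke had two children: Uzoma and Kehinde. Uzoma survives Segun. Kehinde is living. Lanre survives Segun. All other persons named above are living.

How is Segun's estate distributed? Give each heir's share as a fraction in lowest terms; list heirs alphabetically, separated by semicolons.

There is no surviving spouse, so the entire estate passes to Segun's descendants per stirpes.
The estate is divided into 5 equal shares of 1/5 among Ebele, Jide, Ronke, Lanre, Chidinma.
Ebele is living and takes 1/5.
Jide is living and takes 1/5.
Ronke predeceased; the 1/5 allotted to Ronke's branch passes to Ronke's issue by representation.
The 1/5 is divided into 2 equal shares of 1/10 among Uzoma, Kehinde.
Uzoma is living and takes 1/10.
Kehinde is living and takes 1/10.
Lanre is living and takes 1/5.
Chidinma is living and takes 1/5.

Chidinma 1/5; Ebele 1/5; Jide 1/5; Kehinde 1/10; Lanre 1/5; Uzoma 1/10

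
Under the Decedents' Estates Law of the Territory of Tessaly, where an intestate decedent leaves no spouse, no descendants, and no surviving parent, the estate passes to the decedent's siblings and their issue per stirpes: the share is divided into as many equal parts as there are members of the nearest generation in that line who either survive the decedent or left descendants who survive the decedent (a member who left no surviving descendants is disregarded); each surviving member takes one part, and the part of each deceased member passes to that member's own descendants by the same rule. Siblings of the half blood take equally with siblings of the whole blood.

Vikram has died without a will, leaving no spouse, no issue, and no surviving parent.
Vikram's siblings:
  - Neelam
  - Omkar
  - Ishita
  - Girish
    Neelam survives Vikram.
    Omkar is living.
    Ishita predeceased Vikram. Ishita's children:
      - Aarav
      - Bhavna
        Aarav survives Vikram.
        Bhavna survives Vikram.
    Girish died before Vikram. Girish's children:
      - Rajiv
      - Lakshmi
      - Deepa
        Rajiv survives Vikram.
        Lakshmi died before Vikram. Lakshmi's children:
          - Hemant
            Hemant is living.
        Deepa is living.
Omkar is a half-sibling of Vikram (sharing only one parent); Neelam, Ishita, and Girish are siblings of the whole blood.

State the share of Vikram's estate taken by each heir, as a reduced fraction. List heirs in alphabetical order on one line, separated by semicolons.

No spouse, descendants, or parent survives, so the estate passes to Vikram's siblings per stirpes.
Half-blood and whole-blood siblings take equally under the stated rule.
The estate is divided into 4 equal shares of 1/4 among Neelam, Omkar, Ishita, Girish.
Neelam is living and takes 1/4.
Omkar is living and takes 1/4.
Ishita predeceased; the 1/4 allotted to Ishita's branch passes to Ishita's issue by representation.
The 1/4 is divided into 2 equal shares of 1/8 among Aarav, Bhavna.
Aarav is living and takes 1/8.
Bhavna is living and takes 1/8.
Girish predeceased; the 1/4 allotted to Girish's branch passes to Girish's issue by representation.
The 1/4 is divided into 3 equal shares of 1/12 among Rajiv, Lakshmi, Deepa.
Rajiv is living and takes 1/12.
Lakshmi predeceased; the 1/12 allotted to Lakshmi's branch passes to Lakshmi's issue by representation.
Hemant is the sole taker at this level and receives the full 1/12.
Deepa is living and takes 1/12.

Aarav 1/8; Bhavna 1/8; Deepa 1/12; Hemant 1/12; Neelam 1/4; Omkar 1/4; Rajiv 1/12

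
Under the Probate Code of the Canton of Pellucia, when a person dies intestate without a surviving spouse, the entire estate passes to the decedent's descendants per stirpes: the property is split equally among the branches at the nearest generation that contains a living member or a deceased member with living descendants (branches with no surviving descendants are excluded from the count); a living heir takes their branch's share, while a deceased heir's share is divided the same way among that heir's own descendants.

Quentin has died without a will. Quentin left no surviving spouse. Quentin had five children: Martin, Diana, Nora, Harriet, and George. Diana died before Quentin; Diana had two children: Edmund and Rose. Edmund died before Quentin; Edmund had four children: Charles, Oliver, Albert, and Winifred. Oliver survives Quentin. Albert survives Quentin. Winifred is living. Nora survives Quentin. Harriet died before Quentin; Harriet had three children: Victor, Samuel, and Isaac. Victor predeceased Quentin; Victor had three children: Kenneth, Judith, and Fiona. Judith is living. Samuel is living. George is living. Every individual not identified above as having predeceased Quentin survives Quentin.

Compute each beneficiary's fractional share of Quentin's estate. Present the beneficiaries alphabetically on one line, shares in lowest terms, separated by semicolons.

There is no surviving spouse, so the entire estate passes to Quentin's descendants per stirpes.
The estate is divided into 5 equal shares of 1/5 among Martin, Diana, Nora, Harriet, George.
Martin is living and takes 1/5.
Diana predeceased; the 1/5 allotted to Diana's branch passes to Diana's issue by representation.
The 1/5 is divided into 2 equal shares of 1/10 among Edmund, Rose.
Edmund predeceased; the 1/10 allotted to Edmund's branch passes to Edmund's issue by representation.
The 1/10 is divided into 4 equal shares of 1/40 among Charles, Oliver, Albert, Winifred.
Charles is living and takes 1/40.
Oliver is living and takes 1/40.
Albert is living and takes 1/40.
Winifred is living and takes 1/40.
Rose is living and takes 1/10.
Nora is living and takes 1/5.
Harriet predeceased; the 1/5 allotted to Harriet's branch passes to Harriet's issue by representation.
The 1/5 is divided into 3 equal shares of 1/15 among Victor, Samuel, Isaac.
Victor predeceased; the 1/15 allotted to Victor's branch passes to Victor's issue by representation.
The 1/15 is divided into 3 equal shares of 1/45 among Kenneth, Judith, Fiona.
Kenneth is living and takes 1/45.
Judith is living and takes 1/45.
Fiona is living and takes 1/45.
Samuel is living and takes 1/15.
Isaac is living and takes 1/15.
George is living and takes 1/5.

Albert 1/40; Charles 1/40; Fiona 1/45; George 1/5; Isaac 1/15; Judith 1/45; Kenneth 1/45; Martin 1/5; Nora 1/5; Oliver 1/40; Rose 1/10; Samuel 1/15; Winifred 1/40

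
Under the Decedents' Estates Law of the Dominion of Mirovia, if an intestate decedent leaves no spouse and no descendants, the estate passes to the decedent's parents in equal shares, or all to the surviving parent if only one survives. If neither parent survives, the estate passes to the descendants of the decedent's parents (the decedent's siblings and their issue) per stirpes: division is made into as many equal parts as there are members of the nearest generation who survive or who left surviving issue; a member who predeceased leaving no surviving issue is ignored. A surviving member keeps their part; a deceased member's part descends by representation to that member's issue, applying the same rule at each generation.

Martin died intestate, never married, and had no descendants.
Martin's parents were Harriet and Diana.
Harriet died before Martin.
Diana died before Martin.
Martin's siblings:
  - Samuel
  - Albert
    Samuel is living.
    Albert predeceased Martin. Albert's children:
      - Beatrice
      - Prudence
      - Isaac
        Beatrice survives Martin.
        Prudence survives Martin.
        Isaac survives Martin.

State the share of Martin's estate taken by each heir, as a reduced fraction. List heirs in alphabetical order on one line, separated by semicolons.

Beatrice 1/6; Isaac 1/6; Prudence 1/6; Samuel 1/2

Neither parent survives and there are no descendants, so the estate passes to Martin's siblings and their issue per stirpes.
The estate is divided into 2 equal shares of 1/2 among Samuel, Albert.
Samuel is living and takes 1/2.
Albert predeceased; the 1/2 allotted to Albert's branch passes to Albert's issue by representation.
The 1/2 is divided into 3 equal shares of 1/6 among Beatrice, Prudence, Isaac.
Beatrice is living and takes 1/6.
Prudence is living and takes 1/6.
Isaac is living and takes 1/6.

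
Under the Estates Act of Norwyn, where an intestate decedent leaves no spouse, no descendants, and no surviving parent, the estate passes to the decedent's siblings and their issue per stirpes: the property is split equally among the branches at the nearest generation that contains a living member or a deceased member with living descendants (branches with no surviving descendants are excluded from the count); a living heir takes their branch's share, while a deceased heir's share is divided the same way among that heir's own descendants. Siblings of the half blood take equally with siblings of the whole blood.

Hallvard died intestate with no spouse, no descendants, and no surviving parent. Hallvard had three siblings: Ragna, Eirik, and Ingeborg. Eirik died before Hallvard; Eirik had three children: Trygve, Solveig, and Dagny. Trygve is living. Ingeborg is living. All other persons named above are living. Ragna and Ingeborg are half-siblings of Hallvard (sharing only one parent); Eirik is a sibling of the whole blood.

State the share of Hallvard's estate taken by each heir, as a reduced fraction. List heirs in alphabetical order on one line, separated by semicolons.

No spouse, descendants, or parent survives, so the estate passes to Hallvard's siblings per stirpes.
Half-blood and whole-blood siblings take equally under the stated rule.
The estate is divided into 3 equal shares of 1/3 among Ragna, Eirik, Ingeborg.
Ragna is living and takes 1/3.
Eirik predeceased; the 1/3 allotted to Eirik's branch passes to Eirik's issue by representation.
The 1/3 is divided into 3 equal shares of 1/9 among Trygve, Solveig, Dagny.
Trygve is living and takes 1/9.
Solveig is living and takes 1/9.
Dagny is living and takes 1/9.
Ingeborg is living and takes 1/3.

Dagny 1/9; Ingeborg 1/3; Ragna 1/3; Solveig 1/9; Trygve 1/9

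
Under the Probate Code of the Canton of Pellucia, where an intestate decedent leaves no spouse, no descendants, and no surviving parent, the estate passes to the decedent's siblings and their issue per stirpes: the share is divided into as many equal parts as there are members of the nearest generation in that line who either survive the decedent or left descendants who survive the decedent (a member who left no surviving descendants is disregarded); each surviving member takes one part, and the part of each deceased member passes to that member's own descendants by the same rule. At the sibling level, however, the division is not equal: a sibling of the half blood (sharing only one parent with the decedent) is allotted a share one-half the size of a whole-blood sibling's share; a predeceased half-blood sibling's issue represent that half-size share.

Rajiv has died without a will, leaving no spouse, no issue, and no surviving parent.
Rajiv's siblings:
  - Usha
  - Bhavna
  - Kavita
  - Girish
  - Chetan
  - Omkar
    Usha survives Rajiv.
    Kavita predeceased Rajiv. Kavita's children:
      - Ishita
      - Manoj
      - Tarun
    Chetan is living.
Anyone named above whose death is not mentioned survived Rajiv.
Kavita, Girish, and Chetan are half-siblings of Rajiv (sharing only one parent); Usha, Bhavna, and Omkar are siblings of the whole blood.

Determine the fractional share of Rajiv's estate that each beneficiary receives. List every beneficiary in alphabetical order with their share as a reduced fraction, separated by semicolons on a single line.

Bhavna 2/9; Chetan 1/9; Girish 1/9; Ishita 1/27; Manoj 1/27; Omkar 2/9; Tarun 1/27; Usha 2/9

No spouse, descendants, or parent survives, so the estate passes to Rajiv's siblings per stirpes.
Half-blood siblings count for one-half the weight of whole-blood siblings at the initial division.
Dividing 1 in proportion to weights (total weight 9/2): Usha (weight 1) → 2/9; Bhavna (weight 1) → 2/9; Kavita (weight 1/2) → 1/9; Girish (weight 1/2) → 1/9; Chetan (weight 1/2) → 1/9; Omkar (weight 1) → 2/9.
Usha is living and takes 2/9.
Bhavna is living and takes 2/9.
Kavita predeceased; the 1/9 allotted to Kavita's branch passes to Kavita's issue by representation.
The 1/9 is divided into 3 equal shares of 1/27 among Ishita, Manoj, Tarun.
Ishita is living and takes 1/27.
Manoj is living and takes 1/27.
Tarun is living and takes 1/27.
Girish is living and takes 1/9.
Chetan is living and takes 1/9.
Omkar is living and takes 2/9.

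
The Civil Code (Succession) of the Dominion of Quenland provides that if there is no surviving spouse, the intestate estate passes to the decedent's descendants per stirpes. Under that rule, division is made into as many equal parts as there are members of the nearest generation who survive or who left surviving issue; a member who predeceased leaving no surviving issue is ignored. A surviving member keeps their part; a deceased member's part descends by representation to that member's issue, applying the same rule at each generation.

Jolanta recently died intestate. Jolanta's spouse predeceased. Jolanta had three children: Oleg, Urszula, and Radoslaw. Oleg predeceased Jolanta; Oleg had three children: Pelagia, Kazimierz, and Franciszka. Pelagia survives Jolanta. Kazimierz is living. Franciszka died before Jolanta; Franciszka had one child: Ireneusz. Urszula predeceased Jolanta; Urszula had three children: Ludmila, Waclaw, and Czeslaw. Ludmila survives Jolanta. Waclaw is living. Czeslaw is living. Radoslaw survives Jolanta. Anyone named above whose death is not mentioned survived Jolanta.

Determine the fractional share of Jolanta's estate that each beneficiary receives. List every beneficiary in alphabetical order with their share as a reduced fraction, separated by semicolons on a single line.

There is no surviving spouse, so the entire estate passes to Jolanta's descendants per stirpes.
The estate is divided into 3 equal shares of 1/3 among Oleg, Urszula, Radoslaw.
Oleg predeceased; the 1/3 allotted to Oleg's branch passes to Oleg's issue by representation.
The 1/3 is divided into 3 equal shares of 1/9 among Pelagia, Kazimierz, Franciszka.
Pelagia is living and takes 1/9.
Kazimierz is living and takes 1/9.
Franciszka predeceased; the 1/9 allotted to Franciszka's branch passes to Franciszka's issue by representation.
Ireneusz is the sole taker at this level and receives the full 1/9.
Urszula predeceased; the 1/3 allotted to Urszula's branch passes to Urszula's issue by representation.
The 1/3 is divided into 3 equal shares of 1/9 among Ludmila, Waclaw, Czeslaw.
Ludmila is living and takes 1/9.
Waclaw is living and takes 1/9.
Czeslaw is living and takes 1/9.
Radoslaw is living and takes 1/3.

Czeslaw 1/9; Ireneusz 1/9; Kazimierz 1/9; Ludmila 1/9; Pelagia 1/9; Radoslaw 1/3; Waclaw 1/9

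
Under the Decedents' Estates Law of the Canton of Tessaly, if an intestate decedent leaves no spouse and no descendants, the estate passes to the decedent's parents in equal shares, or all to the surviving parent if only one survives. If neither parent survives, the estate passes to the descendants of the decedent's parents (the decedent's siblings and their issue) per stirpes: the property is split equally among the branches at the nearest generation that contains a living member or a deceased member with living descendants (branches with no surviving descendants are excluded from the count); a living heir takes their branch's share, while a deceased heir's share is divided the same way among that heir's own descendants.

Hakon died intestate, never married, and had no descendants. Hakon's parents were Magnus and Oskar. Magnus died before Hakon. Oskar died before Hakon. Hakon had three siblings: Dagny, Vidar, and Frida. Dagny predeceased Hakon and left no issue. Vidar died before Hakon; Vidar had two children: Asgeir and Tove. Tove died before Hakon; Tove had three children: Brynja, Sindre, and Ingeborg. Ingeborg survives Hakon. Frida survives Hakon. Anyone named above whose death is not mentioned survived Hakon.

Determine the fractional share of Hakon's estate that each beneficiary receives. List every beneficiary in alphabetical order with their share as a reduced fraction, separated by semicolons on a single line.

Asgeir 1/4; Brynja 1/12; Frida 1/2; Ingeborg 1/12; Sindre 1/12

Neither parent survives and there are no descendants, so the estate passes to Hakon's siblings and their issue per stirpes.
Dagny left no surviving issue, so that branch lapses and is disregarded.
The estate is divided into 2 equal shares of 1/2 among Vidar, Frida.
Vidar predeceased; the 1/2 allotted to Vidar's branch passes to Vidar's issue by representation.
The 1/2 is divided into 2 equal shares of 1/4 among Asgeir, Tove.
Asgeir is living and takes 1/4.
Tove predeceased; the 1/4 allotted to Tove's branch passes to Tove's issue by representation.
The 1/4 is divided into 3 equal shares of 1/12 among Brynja, Sindre, Ingeborg.
Brynja is living and takes 1/12.
Sindre is living and takes 1/12.
Ingeborg is living and takes 1/12.
Frida is living and takes 1/2.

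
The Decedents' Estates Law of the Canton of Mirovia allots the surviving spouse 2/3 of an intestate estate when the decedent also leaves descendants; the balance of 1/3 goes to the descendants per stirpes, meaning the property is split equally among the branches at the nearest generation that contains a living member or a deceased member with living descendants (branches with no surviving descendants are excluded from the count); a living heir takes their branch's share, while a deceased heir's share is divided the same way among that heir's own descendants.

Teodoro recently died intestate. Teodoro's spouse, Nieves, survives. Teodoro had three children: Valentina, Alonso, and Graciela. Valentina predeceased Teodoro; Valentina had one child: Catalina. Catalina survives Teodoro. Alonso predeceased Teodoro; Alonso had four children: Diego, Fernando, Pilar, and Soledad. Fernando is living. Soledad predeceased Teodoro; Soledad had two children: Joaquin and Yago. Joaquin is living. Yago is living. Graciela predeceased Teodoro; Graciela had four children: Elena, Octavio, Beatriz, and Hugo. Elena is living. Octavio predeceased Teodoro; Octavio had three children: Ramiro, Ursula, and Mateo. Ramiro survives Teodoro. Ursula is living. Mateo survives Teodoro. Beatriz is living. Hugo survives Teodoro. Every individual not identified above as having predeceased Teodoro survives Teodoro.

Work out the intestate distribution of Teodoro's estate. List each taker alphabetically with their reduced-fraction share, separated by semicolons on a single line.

Nieves, as surviving spouse, takes 2/3.
The remaining 1/3 passes to Teodoro's descendants per stirpes.
The 1/3 is divided into 3 equal shares of 1/9 among Valentina, Alonso, Graciela.
Valentina predeceased; the 1/9 allotted to Valentina's branch passes to Valentina's issue by representation.
Catalina is the sole taker at this level and receives the full 1/9.
Alonso predeceased; the 1/9 allotted to Alonso's branch passes to Alonso's issue by representation.
The 1/9 is divided into 4 equal shares of 1/36 among Diego, Fernando, Pilar, Soledad.
Diego is living and takes 1/36.
Fernando is living and takes 1/36.
Pilar is living and takes 1/36.
Soledad predeceased; the 1/36 allotted to Soledad's branch passes to Soledad's issue by representation.
The 1/36 is divided into 2 equal shares of 1/72 among Joaquin, Yago.
Joaquin is living and takes 1/72.
Yago is living and takes 1/72.
Graciela predeceased; the 1/9 allotted to Graciela's branch passes to Graciela's issue by representation.
The 1/9 is divided into 4 equal shares of 1/36 among Elena, Octavio, Beatriz, Hugo.
Elena is living and takes 1/36.
Octavio predeceased; the 1/36 allotted to Octavio's branch passes to Octavio's issue by representation.
The 1/36 is divided into 3 equal shares of 1/108 among Ramiro, Ursula, Mateo.
Ramiro is living and takes 1/108.
Ursula is living and takes 1/108.
Mateo is living and takes 1/108.
Beatriz is living and takes 1/36.
Hugo is living and takes 1/36.

Beatriz 1/36; Catalina 1/9; Diego 1/36; Elena 1/36; Fernando 1/36; Hugo 1/36; Joaquin 1/72; Mateo 1/108; Nieves 2/3; Pilar 1/36; Ramiro 1/108; Ursula 1/108; Yago 1/72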